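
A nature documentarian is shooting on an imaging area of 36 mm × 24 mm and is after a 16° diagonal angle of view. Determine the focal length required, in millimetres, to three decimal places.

153.929 mm

Sensor diagonal = √(36² + 24²) = √1872.0000 ≈ 43.2666 mm.
From α = 2·arctan(d/2f) we get f = d / (2·tan(α/2)).
With d = 43.2666 mm and α/2 = 8°, tan(α/2) ≈ 0.14054, so f ≈ 43.2666 / 0.28108 ≈ 153.9290 mm.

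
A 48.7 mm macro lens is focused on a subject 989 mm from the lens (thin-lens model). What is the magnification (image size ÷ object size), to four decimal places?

Thin lens: 1/f = 1/dₒ + 1/dᵢ → 1/dᵢ = 1/48.7 − 1/989 = 0.0195228 mm⁻¹, so dᵢ ≈ 51.2223 mm.
Magnification m = dᵢ/dₒ = 51.2223/989 ≈ 0.05179.

0.0518×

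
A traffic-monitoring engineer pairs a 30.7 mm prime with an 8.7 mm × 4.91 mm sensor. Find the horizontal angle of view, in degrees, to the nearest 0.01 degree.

Angle of view α = 2·arctan(w/2f) with w = 8.7 mm and f = 30.7 mm.
w/2f = 0.14169; arctan(0.14169) ≈ 8.0648°, so α ≈ 16.1295°.

16.13°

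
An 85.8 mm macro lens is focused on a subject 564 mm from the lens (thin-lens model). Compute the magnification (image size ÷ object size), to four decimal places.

Thin lens: 1/f = 1/dₒ + 1/dᵢ → 1/dᵢ = 1/85.8 − 1/564 = 0.0098820 mm⁻¹, so dᵢ ≈ 101.1945 mm.
Magnification m = dᵢ/dₒ = 101.1945/564 ≈ 0.17942.

0.1794×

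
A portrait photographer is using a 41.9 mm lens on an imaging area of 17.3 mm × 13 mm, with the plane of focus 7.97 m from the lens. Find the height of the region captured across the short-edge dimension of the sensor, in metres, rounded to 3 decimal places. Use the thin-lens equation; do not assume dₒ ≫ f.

2.460 m

dₒ: 7.97 m = 7970 mm.
Similar triangles through the lens centre give W/dₒ = h/dᵢ; with 1/f = 1/dₒ + 1/dᵢ this gives W = h·(dₒ − f)/f.
W = 13 mm × (7970 − 41.9) / 41.9 = 13 × 189.2148 ≈ 2459.792 mm = 2.45979 m.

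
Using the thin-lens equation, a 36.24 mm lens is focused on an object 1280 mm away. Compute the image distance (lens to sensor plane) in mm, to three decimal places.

1/dᵢ = 1/f − 1/dₒ = 1/36.24 − 1/1280 = 0.0268126 mm⁻¹.
dᵢ = 1/0.0268126 ≈ 37.2959 mm.

37.296 mm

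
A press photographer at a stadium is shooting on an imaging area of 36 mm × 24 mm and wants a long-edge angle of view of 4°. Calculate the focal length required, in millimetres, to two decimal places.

From α = 2·arctan(w/2f) we get f = w / (2·tan(α/2)).
With w = 36 mm and α/2 = 2°, tan(α/2) ≈ 0.03492, so f ≈ 36 / 0.06984 ≈ 515.4526 mm.

515.45 mm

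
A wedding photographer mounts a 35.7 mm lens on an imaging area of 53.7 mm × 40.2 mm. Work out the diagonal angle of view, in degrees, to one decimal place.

Sensor diagonal = √(53.7² + 40.2²) = √4499.7300 ≈ 67.0800 mm.
Angle of view α = 2·arctan(d/2f) with d = 67.0800 mm and f = 35.7 mm.
d/2f = 0.93950; arctan(0.93950) ≈ 43.2132°, so α ≈ 86.4264°.

86.4°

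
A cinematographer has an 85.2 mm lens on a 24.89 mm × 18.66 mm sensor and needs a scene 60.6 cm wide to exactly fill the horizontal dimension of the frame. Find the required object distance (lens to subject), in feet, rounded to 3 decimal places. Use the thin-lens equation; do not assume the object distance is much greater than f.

W: 60.6 cm = 606 mm.
Magnification m = w/W = dᵢ/dₒ; combined with 1/f = 1/dₒ + 1/dᵢ this gives dₒ = f·(1 + W/w).
dₒ = 85.2 mm × (1 + 606/24.89) = 85.2 × 25.3471 ≈ 2159.575 mm = 2159.575/304.8 ft = 7.08522 ft.

7.085 ft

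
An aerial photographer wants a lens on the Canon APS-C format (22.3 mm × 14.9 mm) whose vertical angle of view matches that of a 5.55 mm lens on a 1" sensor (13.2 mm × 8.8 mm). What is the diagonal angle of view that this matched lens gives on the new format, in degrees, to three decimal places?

109.957°

Equal vertical AOV ⇒ f₂ = f₁ · 14.9/8.8 = 5.55 × 1.69318 ≈ 9.3972 mm.
Sensor diagonal = √(22.3² + 14.9²) = √719.3000 ≈ 26.8198 mm.
Diagonal AOV on the new format = 2·arctan(26.8198 / (2 × 9.3972)) = 2·arctan(1.42701) ≈ 109.9573°.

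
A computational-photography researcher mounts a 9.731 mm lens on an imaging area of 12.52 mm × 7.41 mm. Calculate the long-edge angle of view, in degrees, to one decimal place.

65.5°

Angle of view α = 2·arctan(w/2f) with w = 12.52 mm and f = 9.731 mm.
w/2f = 0.64330; arctan(0.64330) ≈ 32.7534°, so α ≈ 65.5068°.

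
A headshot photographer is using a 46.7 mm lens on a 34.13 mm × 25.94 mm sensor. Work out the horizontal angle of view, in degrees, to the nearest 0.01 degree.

40.15°

Angle of view α = 2·arctan(w/2f) with w = 34.13 mm and f = 46.7 mm.
w/2f = 0.36542; arctan(0.36542) ≈ 20.0732°, so α ≈ 40.1464°.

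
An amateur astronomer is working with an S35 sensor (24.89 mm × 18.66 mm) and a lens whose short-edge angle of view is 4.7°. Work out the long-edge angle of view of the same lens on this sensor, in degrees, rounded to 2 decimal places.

From the short-edge AOV: f = 18.66 / (2·tan(2.35°)) = 18.66 / 0.08208 ≈ 227.3489 mm.
Long-edge AOV = 2·arctan(24.89 / (2 × 227.3489)) = 2·arctan(0.05474) ≈ 6.2664°.

6.27°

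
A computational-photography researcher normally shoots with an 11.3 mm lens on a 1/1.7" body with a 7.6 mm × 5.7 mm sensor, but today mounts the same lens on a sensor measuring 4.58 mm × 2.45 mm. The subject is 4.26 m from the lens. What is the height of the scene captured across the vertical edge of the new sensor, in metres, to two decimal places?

0.92 m

The focal length stays 11.3 mm; the relevant sensor dimension is now h = 2.45 mm. Object distance dₒ = 4.26 m = 4260 mm.
Thin-lens field height W = h·(dₒ − f)/f = 2.45 × (4260 − 11.3)/11.3 ≈ 921.178 mm = 0.921178 m.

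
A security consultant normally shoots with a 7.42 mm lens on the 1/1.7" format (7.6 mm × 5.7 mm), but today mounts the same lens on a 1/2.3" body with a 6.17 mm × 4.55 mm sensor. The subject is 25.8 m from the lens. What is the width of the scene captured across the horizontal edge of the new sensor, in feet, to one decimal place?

70.4 ft

The focal length stays 7.42 mm; the relevant sensor dimension is now w = 6.17 mm. Object distance dₒ = 25.8 m = 25800 mm.
Thin-lens field width W = w·(dₒ − f)/f = 6.17 × (25800 − 7.42)/7.42 ≈ 21447.469 mm = 21447.469/304.8 ft = 70.3657 ft.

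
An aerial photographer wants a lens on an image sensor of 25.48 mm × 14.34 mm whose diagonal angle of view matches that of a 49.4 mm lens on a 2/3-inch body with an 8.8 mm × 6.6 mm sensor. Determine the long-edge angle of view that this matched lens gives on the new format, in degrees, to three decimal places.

Sensor diagonal = √(8.8² + 6.6²) = √121.0000 ≈ 11.0000 mm.
Sensor diagonal = √(25.48² + 14.34²) = √854.8660 ≈ 29.2381 mm.
Equal diagonal AOV ⇒ f₂ = f₁ · 29.2381/11.0000 = 49.4 × 2.65801 ≈ 131.3056 mm.
Long-edge AOV on the new format = 2·arctan(25.48 / (2 × 131.3056)) = 2·arctan(0.09703) ≈ 11.0836°.

11.084°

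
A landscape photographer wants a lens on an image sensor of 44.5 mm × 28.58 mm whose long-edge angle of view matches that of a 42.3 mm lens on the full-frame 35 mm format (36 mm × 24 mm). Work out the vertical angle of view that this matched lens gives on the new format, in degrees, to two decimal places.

30.57°

Equal long-edge AOV ⇒ f₂ = f₁ · 44.5/36 = 42.3 × 1.23611 ≈ 52.2875 mm.
Vertical AOV on the new format = 2·arctan(28.58 / (2 × 52.2875)) = 2·arctan(0.27330) ≈ 30.5710°.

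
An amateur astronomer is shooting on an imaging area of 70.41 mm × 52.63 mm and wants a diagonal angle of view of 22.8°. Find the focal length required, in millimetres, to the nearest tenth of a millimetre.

218.0 mm

Sensor diagonal = √(70.41² + 52.63²) = √7727.4850 ≈ 87.9061 mm.
From α = 2·arctan(d/2f) we get f = d / (2·tan(α/2)).
With d = 87.9061 mm and α/2 = 11.4°, tan(α/2) ≈ 0.20164, so f ≈ 87.9061 / 0.40327 ≈ 217.9829 mm.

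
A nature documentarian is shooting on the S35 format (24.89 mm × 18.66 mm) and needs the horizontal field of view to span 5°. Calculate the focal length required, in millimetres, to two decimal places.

From α = 2·arctan(w/2f) we get f = w / (2·tan(α/2)).
With w = 24.89 mm and α/2 = 2.5°, tan(α/2) ≈ 0.04366, so f ≈ 24.89 / 0.08732 ≈ 285.0374 mm.

285.04 mm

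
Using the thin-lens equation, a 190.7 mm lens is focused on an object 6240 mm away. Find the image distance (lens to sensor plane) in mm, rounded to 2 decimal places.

1/dᵢ = 1/f − 1/dₒ = 1/190.7 − 1/6240 = 0.0050836 mm⁻¹.
dᵢ = 1/0.0050836 ≈ 196.7117 mm.

196.71 mm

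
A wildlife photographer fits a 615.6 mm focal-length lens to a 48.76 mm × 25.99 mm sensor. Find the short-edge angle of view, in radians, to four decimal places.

Angle of view α = 2·arctan(h/2f) with h = 25.99 mm and f = 615.6 mm.
h/2f = 0.02111; arctan(0.02111) ≈ 0.0211 rad, so α ≈ 0.0422 rad.

0.0422 rad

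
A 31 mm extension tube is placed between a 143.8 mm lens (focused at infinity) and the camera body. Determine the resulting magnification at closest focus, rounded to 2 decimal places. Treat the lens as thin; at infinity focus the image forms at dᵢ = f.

0.22×

The tube moves the image plane from f to f + e, so dᵢ = 143.8 + 31 = 174.8 mm. Focus is achieved when 1/f = 1/dₒ + 1/dᵢ, giving dₒ = 1/(1/f − 1/(f+e)).
Magnification m = dᵢ/dₒ = (f+e)·(1/f − 1/(f+e)) = e/f = 31/143.8 ≈ 0.2156.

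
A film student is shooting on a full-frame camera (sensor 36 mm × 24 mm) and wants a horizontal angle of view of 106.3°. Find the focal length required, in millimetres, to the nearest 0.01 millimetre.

13.49 mm

From α = 2·arctan(w/2f) we get f = w / (2·tan(α/2)).
With w = 36 mm and α/2 = 53.15°, tan(α/2) ≈ 1.33430, so f ≈ 36 / 2.66860 ≈ 13.4902 mm.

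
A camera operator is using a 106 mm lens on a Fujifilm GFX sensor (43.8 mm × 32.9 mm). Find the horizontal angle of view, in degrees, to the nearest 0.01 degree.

23.35°

Angle of view α = 2·arctan(w/2f) with w = 43.8 mm and f = 106 mm.
w/2f = 0.20660; arctan(0.20660) ≈ 11.6733°, so α ≈ 23.3466°.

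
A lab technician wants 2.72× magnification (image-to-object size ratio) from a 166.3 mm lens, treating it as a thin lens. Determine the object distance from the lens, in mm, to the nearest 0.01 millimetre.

With m = dᵢ/dₒ and 1/f = 1/dₒ + 1/dᵢ, substituting dᵢ = m·dₒ gives 1/f = (1 + 1/m)/dₒ, hence dₒ = f·(1 + 1/m).
dₒ = 166.3 × (1 + 1/2.72) = 166.3 × 1.36765 ≈ 227.440 mm.

227.44 mm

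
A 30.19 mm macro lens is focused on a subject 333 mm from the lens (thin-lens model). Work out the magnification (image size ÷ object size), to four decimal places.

0.0997×

Thin lens: 1/f = 1/dₒ + 1/dᵢ → 1/dᵢ = 1/30.19 − 1/333 = 0.0301205 mm⁻¹, so dᵢ ≈ 33.1999 mm.
Magnification m = dᵢ/dₒ = 33.1999/333 ≈ 0.09970.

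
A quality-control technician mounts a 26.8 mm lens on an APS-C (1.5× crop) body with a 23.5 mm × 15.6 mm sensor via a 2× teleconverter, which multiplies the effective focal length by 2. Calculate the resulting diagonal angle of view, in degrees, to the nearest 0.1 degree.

Effective focal length f = 26.8 × 2 = 53.6 mm.
Sensor diagonal = √(23.5² + 15.6²) = √795.6100 ≈ 28.2066 mm.
α = 2·arctan(28.207 / (2 × 53.6)) = 2·arctan(0.26312) ≈ 29.4832°.

29.5°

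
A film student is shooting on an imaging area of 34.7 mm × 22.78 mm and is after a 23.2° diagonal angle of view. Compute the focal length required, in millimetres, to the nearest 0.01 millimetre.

Sensor diagonal = √(34.7² + 22.78²) = √1723.0184 ≈ 41.5093 mm.
From α = 2·arctan(d/2f) we get f = d / (2·tan(α/2)).
With d = 41.5093 mm and α/2 = 11.6°, tan(α/2) ≈ 0.20527, so f ≈ 41.5093 / 0.41054 ≈ 101.1087 mm.

101.11 mm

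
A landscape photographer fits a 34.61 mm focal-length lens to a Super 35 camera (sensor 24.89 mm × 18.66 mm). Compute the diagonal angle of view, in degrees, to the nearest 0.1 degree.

48.4°

Sensor diagonal = √(24.89² + 18.66²) = √967.7077 ≈ 31.1080 mm.
Angle of view α = 2·arctan(d/2f) with d = 31.1080 mm and f = 34.61 mm.
d/2f = 0.44941; arctan(0.44941) ≈ 24.1995°, so α ≈ 48.3990°.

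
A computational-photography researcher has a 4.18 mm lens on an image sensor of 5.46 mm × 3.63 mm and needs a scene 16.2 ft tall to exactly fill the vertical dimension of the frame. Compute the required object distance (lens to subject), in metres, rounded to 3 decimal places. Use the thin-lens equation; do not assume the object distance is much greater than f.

5.690 m

W: 16.2 ft × 304.8 mm/ft = 4937.76 mm.
Magnification m = h/W = dᵢ/dₒ; combined with 1/f = 1/dₒ + 1/dᵢ this gives dₒ = f·(1 + W/h).
dₒ = 4.18 mm × (1 + 4937.76/3.63) = 4.18 × 1361.2644 ≈ 5690.085 mm = 5.69009 m.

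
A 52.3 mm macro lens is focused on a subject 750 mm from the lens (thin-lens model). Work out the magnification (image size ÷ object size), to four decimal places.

0.0750×

Thin lens: 1/f = 1/dₒ + 1/dᵢ → 1/dᵢ = 1/52.3 − 1/750 = 0.0177871 mm⁻¹, so dᵢ ≈ 56.2204 mm.
Magnification m = dᵢ/dₒ = 56.2204/750 ≈ 0.07496.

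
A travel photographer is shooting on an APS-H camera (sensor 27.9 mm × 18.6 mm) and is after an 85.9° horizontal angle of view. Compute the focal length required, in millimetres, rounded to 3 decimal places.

From α = 2·arctan(w/2f) we get f = w / (2·tan(α/2)).
With w = 27.9 mm and α/2 = 42.95°, tan(α/2) ≈ 0.93088, so f ≈ 27.9 / 1.86177 ≈ 14.9857 mm.

14.986 mm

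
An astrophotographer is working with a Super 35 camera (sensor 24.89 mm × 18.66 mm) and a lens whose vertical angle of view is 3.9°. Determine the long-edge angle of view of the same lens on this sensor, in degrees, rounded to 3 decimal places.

From the vertical AOV: f = 18.66 / (2·tan(1.95°)) = 18.66 / 0.06809 ≈ 274.0324 mm.
Long-edge AOV = 2·arctan(24.89 / (2 × 274.0324)) = 2·arctan(0.04541) ≈ 5.2005°.

5.201°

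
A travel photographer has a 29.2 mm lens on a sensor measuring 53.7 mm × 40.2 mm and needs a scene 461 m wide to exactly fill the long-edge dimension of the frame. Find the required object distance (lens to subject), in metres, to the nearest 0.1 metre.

W: 461 m = 461000 mm.
Magnification m = w/W = dᵢ/dₒ; combined with 1/f = 1/dₒ + 1/dᵢ this gives dₒ = f·(1 + W/w).
dₒ = 29.2 mm × (1 + 461000/53.7) = 29.2 × 8585.7300 ≈ 250703.315 mm = 250.703 m.

250.7 m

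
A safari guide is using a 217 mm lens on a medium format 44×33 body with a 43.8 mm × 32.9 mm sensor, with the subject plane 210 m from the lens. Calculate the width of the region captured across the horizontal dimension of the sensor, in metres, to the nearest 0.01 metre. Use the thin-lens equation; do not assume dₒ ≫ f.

42.34 m

dₒ: 210 m = 210000 mm.
Similar triangles through the lens centre give W/dₒ = w/dᵢ; with 1/f = 1/dₒ + 1/dᵢ this gives W = w·(dₒ − f)/f.
W = 43.8 mm × (210000 − 217) / 217 = 43.8 × 966.7419 ≈ 42343.297 mm = 42.3433 m.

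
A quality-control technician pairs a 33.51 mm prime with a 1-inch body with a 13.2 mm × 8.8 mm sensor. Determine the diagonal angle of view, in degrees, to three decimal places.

Sensor diagonal = √(13.2² + 8.8²) = √251.6800 ≈ 15.8644 mm.
Angle of view α = 2·arctan(d/2f) with d = 15.8644 mm and f = 33.51 mm.
d/2f = 0.23671; arctan(0.23671) ≈ 13.3175°, so α ≈ 26.6349°.

26.635°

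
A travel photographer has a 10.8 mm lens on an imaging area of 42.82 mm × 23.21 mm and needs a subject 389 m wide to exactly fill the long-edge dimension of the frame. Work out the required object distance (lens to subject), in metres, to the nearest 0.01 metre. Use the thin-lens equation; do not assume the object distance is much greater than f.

98.12 m

W: 389 m = 389000 mm.
Magnification m = w/W = dᵢ/dₒ; combined with 1/f = 1/dₒ + 1/dᵢ this gives dₒ = f·(1 + W/w).
dₒ = 10.8 mm × (1 + 389000/42.82) = 10.8 × 9085.5399 ≈ 98123.831 mm = 98.1238 m.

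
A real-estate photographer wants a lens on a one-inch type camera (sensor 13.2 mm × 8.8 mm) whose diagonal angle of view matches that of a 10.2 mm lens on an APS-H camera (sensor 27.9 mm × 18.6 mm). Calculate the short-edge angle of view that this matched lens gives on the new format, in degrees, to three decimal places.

84.715°

Sensor diagonal = √(27.9² + 18.6²) = √1124.3700 ≈ 33.5316 mm.
Sensor diagonal = √(13.2² + 8.8²) = √251.6800 ≈ 15.8644 mm.
Equal diagonal AOV ⇒ f₂ = f₁ · 15.8644/33.5316 = 10.2 × 0.47312 ≈ 4.8258 mm.
Short-edge AOV on the new format = 2·arctan(8.8 / (2 × 4.8258)) = 2·arctan(0.91176) ≈ 84.7149°.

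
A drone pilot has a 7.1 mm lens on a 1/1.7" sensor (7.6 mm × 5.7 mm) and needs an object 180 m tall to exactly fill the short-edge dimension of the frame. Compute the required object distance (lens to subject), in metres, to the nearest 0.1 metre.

224.2 m

W: 180 m = 180000 mm.
Magnification m = h/W = dᵢ/dₒ; combined with 1/f = 1/dₒ + 1/dᵢ this gives dₒ = f·(1 + W/h).
dₒ = 7.1 mm × (1 + 180000/5.7) = 7.1 × 31579.9474 ≈ 224217.626 mm = 224.218 m.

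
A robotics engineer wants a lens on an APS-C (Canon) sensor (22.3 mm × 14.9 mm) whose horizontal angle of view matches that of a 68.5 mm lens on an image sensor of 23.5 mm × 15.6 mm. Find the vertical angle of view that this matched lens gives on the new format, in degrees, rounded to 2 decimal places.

Equal horizontal AOV ⇒ f₂ = f₁ · 22.3/23.5 = 68.5 × 0.94894 ≈ 65.0021 mm.
Vertical AOV on the new format = 2·arctan(14.9 / (2 × 65.0021)) = 2·arctan(0.11461) ≈ 13.0765°.

13.08°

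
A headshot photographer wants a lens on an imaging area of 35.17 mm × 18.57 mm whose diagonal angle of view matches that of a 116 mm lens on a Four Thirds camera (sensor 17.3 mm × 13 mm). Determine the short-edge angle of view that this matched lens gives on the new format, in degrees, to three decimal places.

Sensor diagonal = √(17.3² + 13²) = √468.2900 ≈ 21.6400 mm.
Sensor diagonal = √(35.17² + 18.57²) = √1581.7738 ≈ 39.7715 mm.
Equal diagonal AOV ⇒ f₂ = f₁ · 39.7715/21.6400 = 116 × 1.83787 ≈ 213.1929 mm.
Short-edge AOV on the new format = 2·arctan(18.57 / (2 × 213.1929)) = 2·arctan(0.04355) ≈ 4.9876°.

4.988°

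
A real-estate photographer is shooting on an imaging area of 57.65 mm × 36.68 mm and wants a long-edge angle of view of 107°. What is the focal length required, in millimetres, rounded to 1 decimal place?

21.3 mm

From α = 2·arctan(w/2f) we get f = w / (2·tan(α/2)).
With w = 57.65 mm and α/2 = 53.5°, tan(α/2) ≈ 1.35142, so f ≈ 57.65 / 2.70284 ≈ 21.3294 mm.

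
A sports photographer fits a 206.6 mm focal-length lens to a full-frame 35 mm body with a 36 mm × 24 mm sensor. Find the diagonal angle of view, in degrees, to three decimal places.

Sensor diagonal = √(36² + 24²) = √1872.0000 ≈ 43.2666 mm.
Angle of view α = 2·arctan(d/2f) with d = 43.2666 mm and f = 206.6 mm.
d/2f = 0.10471; arctan(0.10471) ≈ 5.9777°, so α ≈ 11.9554°.

11.955°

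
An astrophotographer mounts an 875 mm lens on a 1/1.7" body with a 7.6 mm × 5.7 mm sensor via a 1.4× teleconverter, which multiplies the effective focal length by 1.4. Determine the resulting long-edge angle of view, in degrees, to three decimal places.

0.355°

Effective focal length f = 875 × 1.4 = 1225 mm.
α = 2·arctan(7.6 / (2 × 1225)) = 2·arctan(0.00310) ≈ 0.3555°.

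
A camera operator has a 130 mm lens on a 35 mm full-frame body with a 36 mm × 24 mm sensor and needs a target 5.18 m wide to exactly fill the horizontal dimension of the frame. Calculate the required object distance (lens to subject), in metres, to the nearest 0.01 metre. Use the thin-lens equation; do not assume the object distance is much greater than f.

18.84 m

W: 5.18 m = 5180 mm.
Magnification m = w/W = dᵢ/dₒ; combined with 1/f = 1/dₒ + 1/dᵢ this gives dₒ = f·(1 + W/w).
dₒ = 130 mm × (1 + 5180/36) = 130 × 144.8889 ≈ 18835.556 mm = 18.8356 m.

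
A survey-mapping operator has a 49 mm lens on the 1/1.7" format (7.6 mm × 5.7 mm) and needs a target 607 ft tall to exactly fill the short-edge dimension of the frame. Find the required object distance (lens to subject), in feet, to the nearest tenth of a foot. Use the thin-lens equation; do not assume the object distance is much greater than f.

5218.2 ft

W: 607 ft × 304.8 mm/ft = 185013.59 mm.
Magnification m = h/W = dᵢ/dₒ; combined with 1/f = 1/dₒ + 1/dᵢ this gives dₒ = f·(1 + W/h).
dₒ = 49 mm × (1 + 185014/5.7) = 49 × 32459.5253 ≈ 1590516.739 mm = 1590516.739/304.8 ft = 5218.23 ft.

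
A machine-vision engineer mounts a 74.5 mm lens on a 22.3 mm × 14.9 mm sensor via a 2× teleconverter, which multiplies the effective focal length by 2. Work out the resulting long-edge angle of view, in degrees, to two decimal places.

8.56°

Effective focal length f = 74.5 × 2 = 149 mm.
α = 2·arctan(22.3 / (2 × 149)) = 2·arctan(0.07483) ≈ 8.5592°.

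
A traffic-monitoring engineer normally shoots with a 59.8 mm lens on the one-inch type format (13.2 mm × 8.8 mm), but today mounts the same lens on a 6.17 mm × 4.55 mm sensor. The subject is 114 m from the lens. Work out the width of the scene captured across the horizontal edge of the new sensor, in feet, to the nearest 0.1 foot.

38.6 ft

The focal length stays 59.8 mm; the relevant sensor dimension is now w = 6.17 mm. Object distance dₒ = 114 m = 114000 mm.
Thin-lens field width W = w·(dₒ − f)/f = 6.17 × (114000 − 59.8)/59.8 ≈ 11756.037 mm = 11756.037/304.8 ft = 38.5697 ft.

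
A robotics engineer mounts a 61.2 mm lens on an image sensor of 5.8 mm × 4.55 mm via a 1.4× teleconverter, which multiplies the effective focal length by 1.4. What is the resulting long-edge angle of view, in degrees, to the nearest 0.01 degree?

3.88°

Effective focal length f = 61.2 × 1.4 = 85.68 mm.
α = 2·arctan(5.8 / (2 × 85.68)) = 2·arctan(0.03385) ≈ 3.8771°.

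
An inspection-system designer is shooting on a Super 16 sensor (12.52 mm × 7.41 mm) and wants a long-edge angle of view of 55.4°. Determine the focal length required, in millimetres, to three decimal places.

11.924 mm

From α = 2·arctan(w/2f) we get f = w / (2·tan(α/2)).
With w = 12.52 mm and α/2 = 27.7°, tan(α/2) ≈ 0.52501, so f ≈ 12.52 / 1.05002 ≈ 11.9235 mm.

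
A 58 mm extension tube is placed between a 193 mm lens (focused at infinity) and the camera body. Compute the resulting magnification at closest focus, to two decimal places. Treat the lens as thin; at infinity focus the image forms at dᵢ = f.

The tube moves the image plane from f to f + e, so dᵢ = 193 + 58 = 251 mm. Focus is achieved when 1/f = 1/dₒ + 1/dᵢ, giving dₒ = 1/(1/f − 1/(f+e)).
Magnification m = dᵢ/dₒ = (f+e)·(1/f − 1/(f+e)) = e/f = 58/193 ≈ 0.3005.

0.30×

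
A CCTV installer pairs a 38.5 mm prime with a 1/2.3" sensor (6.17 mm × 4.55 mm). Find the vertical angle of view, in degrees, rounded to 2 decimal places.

Angle of view α = 2·arctan(h/2f) with h = 4.55 mm and f = 38.5 mm.
h/2f = 0.05909; arctan(0.05909) ≈ 3.3817°, so α ≈ 6.7635°.

6.76°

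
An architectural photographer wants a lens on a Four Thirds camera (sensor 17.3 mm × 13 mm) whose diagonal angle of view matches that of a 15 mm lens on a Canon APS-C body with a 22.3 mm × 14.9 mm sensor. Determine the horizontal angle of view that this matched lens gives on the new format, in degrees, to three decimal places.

Sensor diagonal = √(22.3² + 14.9²) = √719.3000 ≈ 26.8198 mm.
Sensor diagonal = √(17.3² + 13²) = √468.2900 ≈ 21.6400 mm.
Equal diagonal AOV ⇒ f₂ = f₁ · 21.6400/26.8198 = 15 × 0.80687 ≈ 12.1030 mm.
Horizontal AOV on the new format = 2·arctan(17.3 / (2 × 12.1030)) = 2·arctan(0.71470) ≈ 71.1066°.

71.107°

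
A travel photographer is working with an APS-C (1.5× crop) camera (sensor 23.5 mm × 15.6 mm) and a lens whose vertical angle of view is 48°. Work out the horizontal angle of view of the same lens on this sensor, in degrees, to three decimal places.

From the vertical AOV: f = 15.6 / (2·tan(24°)) = 15.6 / 0.89046 ≈ 17.5191 mm.
Horizontal AOV = 2·arctan(23.5 / (2 × 17.5191)) = 2·arctan(0.67070) ≈ 67.6993°.

67.699°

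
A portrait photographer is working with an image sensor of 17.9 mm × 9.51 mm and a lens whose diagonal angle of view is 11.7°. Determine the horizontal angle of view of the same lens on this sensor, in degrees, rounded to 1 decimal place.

Sensor diagonal = √(17.9² + 9.51²) = √410.8501 ≈ 20.2694 mm.
From the diagonal AOV: f = 20.2694 / (2·tan(5.85°)) = 20.2694 / 0.20492 ≈ 98.9158 mm.
Horizontal AOV = 2·arctan(17.9 / (2 × 98.9158)) = 2·arctan(0.09048) ≈ 10.3402°.

10.3°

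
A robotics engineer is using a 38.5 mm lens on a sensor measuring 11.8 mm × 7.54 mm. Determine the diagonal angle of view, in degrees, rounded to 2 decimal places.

Sensor diagonal = √(11.8² + 7.54²) = √196.0916 ≈ 14.0033 mm.
Angle of view α = 2·arctan(d/2f) with d = 14.0033 mm and f = 38.5 mm.
d/2f = 0.18186; arctan(0.18186) ≈ 10.3072°, so α ≈ 20.6144°.

20.61°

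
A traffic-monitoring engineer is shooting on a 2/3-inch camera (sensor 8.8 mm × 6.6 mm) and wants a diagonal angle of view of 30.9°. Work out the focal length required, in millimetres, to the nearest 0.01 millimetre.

19.90 mm

Sensor diagonal = √(8.8² + 6.6²) = √121.0000 ≈ 11.0000 mm.
From α = 2·arctan(d/2f) we get f = d / (2·tan(α/2)).
With d = 11.0000 mm and α/2 = 15.45°, tan(α/2) ≈ 0.27638, so f ≈ 11.0000 / 0.55277 ≈ 19.8998 mm.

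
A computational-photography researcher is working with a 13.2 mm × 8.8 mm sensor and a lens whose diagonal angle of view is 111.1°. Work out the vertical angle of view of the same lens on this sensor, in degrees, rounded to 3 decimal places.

Sensor diagonal = √(13.2² + 8.8²) = √251.6800 ≈ 15.8644 mm.
From the diagonal AOV: f = 15.8644 / (2·tan(55.55°)) = 15.8644 / 2.91547 ≈ 5.4415 mm.
Vertical AOV = 2·arctan(8.8 / (2 × 5.4415)) = 2·arctan(0.80860) ≈ 77.9183°.

77.918°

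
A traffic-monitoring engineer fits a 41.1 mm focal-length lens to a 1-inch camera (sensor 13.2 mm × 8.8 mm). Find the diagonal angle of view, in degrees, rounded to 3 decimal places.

Sensor diagonal = √(13.2² + 8.8²) = √251.6800 ≈ 15.8644 mm.
Angle of view α = 2·arctan(d/2f) with d = 15.8644 mm and f = 41.1 mm.
d/2f = 0.19300; arctan(0.19300) ≈ 10.9237°, so α ≈ 21.8473°.

21.847°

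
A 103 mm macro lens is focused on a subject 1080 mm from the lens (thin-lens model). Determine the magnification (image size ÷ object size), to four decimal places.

0.1054×

Thin lens: 1/f = 1/dₒ + 1/dᵢ → 1/dᵢ = 1/103 − 1/1080 = 0.0087828 mm⁻¹, so dᵢ ≈ 113.8588 mm.
Magnification m = dᵢ/dₒ = 113.8588/1080 ≈ 0.10542.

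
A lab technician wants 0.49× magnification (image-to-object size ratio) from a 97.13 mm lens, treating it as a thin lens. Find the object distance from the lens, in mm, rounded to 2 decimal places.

295.35 mm

With m = dᵢ/dₒ and 1/f = 1/dₒ + 1/dᵢ, substituting dᵢ = m·dₒ gives 1/f = (1 + 1/m)/dₒ, hence dₒ = f·(1 + 1/m).
dₒ = 97.13 × (1 + 1/0.49) = 97.13 × 3.04082 ≈ 295.354 mm.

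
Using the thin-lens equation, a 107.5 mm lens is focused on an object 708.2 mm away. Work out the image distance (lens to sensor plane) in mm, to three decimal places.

126.738 mm

1/dᵢ = 1/f − 1/dₒ = 1/107.5 − 1/708.2 = 0.0078903 mm⁻¹.
dᵢ = 1/0.0078903 ≈ 126.7380 mm.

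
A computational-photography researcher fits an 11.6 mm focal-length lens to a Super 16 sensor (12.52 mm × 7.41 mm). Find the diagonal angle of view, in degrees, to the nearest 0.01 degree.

64.18°

Sensor diagonal = √(12.52² + 7.41²) = √211.6585 ≈ 14.5485 mm.
Angle of view α = 2·arctan(d/2f) with d = 14.5485 mm and f = 11.6 mm.
d/2f = 0.62709; arctan(0.62709) ≈ 32.0914°, so α ≈ 64.1828°.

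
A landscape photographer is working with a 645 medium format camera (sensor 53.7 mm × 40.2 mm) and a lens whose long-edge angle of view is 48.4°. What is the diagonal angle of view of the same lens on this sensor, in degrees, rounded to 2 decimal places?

58.62°

From the long-edge AOV: f = 53.7 / (2·tan(24.2°)) = 53.7 / 0.89884 ≈ 59.7440 mm.
Sensor diagonal = √(53.7² + 40.2²) = √4499.7300 ≈ 67.0800 mm.
Diagonal AOV = 2·arctan(67.0800 / (2 × 59.7440)) = 2·arctan(0.56140) ≈ 58.6194°.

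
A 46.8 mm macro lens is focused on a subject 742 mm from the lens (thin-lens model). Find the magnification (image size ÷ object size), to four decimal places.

0.0673×

Thin lens: 1/f = 1/dₒ + 1/dᵢ → 1/dᵢ = 1/46.8 − 1/742 = 0.0200198 mm⁻¹, so dᵢ ≈ 49.9505 mm.
Magnification m = dᵢ/dₒ = 49.9505/742 ≈ 0.06732.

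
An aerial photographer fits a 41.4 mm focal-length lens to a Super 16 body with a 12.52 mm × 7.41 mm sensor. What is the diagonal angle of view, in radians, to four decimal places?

0.3479 rad

Sensor diagonal = √(12.52² + 7.41²) = √211.6585 ≈ 14.5485 mm.
Angle of view α = 2·arctan(d/2f) with d = 14.5485 mm and f = 41.4 mm.
d/2f = 0.17571; arctan(0.17571) ≈ 0.1739 rad, so α ≈ 0.3479 rad.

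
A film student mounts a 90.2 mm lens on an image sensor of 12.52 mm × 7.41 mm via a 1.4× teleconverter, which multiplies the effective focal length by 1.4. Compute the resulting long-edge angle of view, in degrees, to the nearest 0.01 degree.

Effective focal length f = 90.2 × 1.4 = 126.28 mm.
α = 2·arctan(12.52 / (2 × 126.28)) = 2·arctan(0.04957) ≈ 5.6759°.

5.68°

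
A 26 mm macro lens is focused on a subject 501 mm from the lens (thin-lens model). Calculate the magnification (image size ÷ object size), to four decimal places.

Thin lens: 1/f = 1/dₒ + 1/dᵢ → 1/dᵢ = 1/26 − 1/501 = 0.0364655 mm⁻¹, so dᵢ ≈ 27.4232 mm.
Magnification m = dᵢ/dₒ = 27.4232/501 ≈ 0.05474.

0.0547×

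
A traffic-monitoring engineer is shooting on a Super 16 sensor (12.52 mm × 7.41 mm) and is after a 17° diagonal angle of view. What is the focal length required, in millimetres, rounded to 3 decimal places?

48.673 mm

Sensor diagonal = √(12.52² + 7.41²) = √211.6585 ≈ 14.5485 mm.
From α = 2·arctan(d/2f) we get f = d / (2·tan(α/2)).
With d = 14.5485 mm and α/2 = 8.5°, tan(α/2) ≈ 0.14945, so f ≈ 14.5485 / 0.29890 ≈ 48.6731 mm.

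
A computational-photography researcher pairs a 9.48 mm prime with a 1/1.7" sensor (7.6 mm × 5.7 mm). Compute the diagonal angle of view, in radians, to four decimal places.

Sensor diagonal = √(7.6² + 5.7²) = √90.2500 ≈ 9.5000 mm.
Angle of view α = 2·arctan(d/2f) with d = 9.5000 mm and f = 9.48 mm.
d/2f = 0.50105; arctan(0.50105) ≈ 0.4645 rad, so α ≈ 0.9290 rad.

0.9290 rad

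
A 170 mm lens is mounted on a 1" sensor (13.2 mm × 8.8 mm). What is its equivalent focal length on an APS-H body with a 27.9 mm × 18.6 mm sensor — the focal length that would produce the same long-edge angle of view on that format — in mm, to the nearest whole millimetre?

359 mm

Equal angle of view means equal width/f ratio, so f₂ = f₁ · (width₂/width₁) = 170 × 27.9/13.2.
f₂ = 170 × 2.11364 ≈ 359.318 mm.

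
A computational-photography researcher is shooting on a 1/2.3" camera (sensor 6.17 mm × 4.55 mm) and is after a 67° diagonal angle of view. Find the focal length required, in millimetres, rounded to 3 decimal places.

5.791 mm

Sensor diagonal = √(6.17² + 4.55²) = √58.7714 ≈ 7.6663 mm.
From α = 2·arctan(d/2f) we get f = d / (2·tan(α/2)).
With d = 7.6663 mm and α/2 = 33.5°, tan(α/2) ≈ 0.66189, so f ≈ 7.6663 / 1.32377 ≈ 5.7912 mm.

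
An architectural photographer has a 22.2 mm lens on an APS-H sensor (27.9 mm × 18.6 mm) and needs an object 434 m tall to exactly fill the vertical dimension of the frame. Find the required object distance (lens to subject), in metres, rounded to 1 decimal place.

W: 434 m = 434000 mm.
Magnification m = h/W = dᵢ/dₒ; combined with 1/f = 1/dₒ + 1/dᵢ this gives dₒ = f·(1 + W/h).
dₒ = 22.2 mm × (1 + 434000/18.6) = 22.2 × 23334.3333 ≈ 518022.200 mm = 518.022 m.

518.0 m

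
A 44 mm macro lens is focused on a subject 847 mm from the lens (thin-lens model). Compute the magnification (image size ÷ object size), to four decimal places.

0.0548×

Thin lens: 1/f = 1/dₒ + 1/dᵢ → 1/dᵢ = 1/44 − 1/847 = 0.0215466 mm⁻¹, so dᵢ ≈ 46.4110 mm.
Magnification m = dᵢ/dₒ = 46.4110/847 ≈ 0.05479.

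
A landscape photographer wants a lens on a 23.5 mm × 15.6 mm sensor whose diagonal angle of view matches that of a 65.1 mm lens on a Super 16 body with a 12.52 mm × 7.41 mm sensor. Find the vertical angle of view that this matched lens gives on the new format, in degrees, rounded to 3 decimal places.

Sensor diagonal = √(12.52² + 7.41²) = √211.6585 ≈ 14.5485 mm.
Sensor diagonal = √(23.5² + 15.6²) = √795.6100 ≈ 28.2066 mm.
Equal diagonal AOV ⇒ f₂ = f₁ · 28.2066/14.5485 = 65.1 × 1.93880 ≈ 126.2157 mm.
Vertical AOV on the new format = 2·arctan(15.6 / (2 × 126.2157)) = 2·arctan(0.06180) ≈ 7.0726°.

7.073°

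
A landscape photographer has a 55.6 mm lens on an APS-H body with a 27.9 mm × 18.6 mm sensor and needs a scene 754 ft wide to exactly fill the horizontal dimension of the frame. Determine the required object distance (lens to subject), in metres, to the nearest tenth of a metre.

458.0 m

W: 754 ft × 304.8 mm/ft = 229819.19 mm.
Magnification m = w/W = dᵢ/dₒ; combined with 1/f = 1/dₒ + 1/dᵢ this gives dₒ = f·(1 + W/w).
dₒ = 55.6 mm × (1 + 229819/27.9) = 55.6 × 8238.2470 ≈ 458046.536 mm = 458.047 m.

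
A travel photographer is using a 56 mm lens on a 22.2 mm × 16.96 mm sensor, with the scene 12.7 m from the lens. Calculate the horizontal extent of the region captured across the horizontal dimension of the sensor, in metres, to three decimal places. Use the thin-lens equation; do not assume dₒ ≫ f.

dₒ: 12.7 m = 12700 mm.
Similar triangles through the lens centre give W/dₒ = w/dᵢ; with 1/f = 1/dₒ + 1/dᵢ this gives W = w·(dₒ − f)/f.
W = 22.2 mm × (12700 − 56) / 56 = 22.2 × 225.7857 ≈ 5012.443 mm = 5.01244 m.

5.012 m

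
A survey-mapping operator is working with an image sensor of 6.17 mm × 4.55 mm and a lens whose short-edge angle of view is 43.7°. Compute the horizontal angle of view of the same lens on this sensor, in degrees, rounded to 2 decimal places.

57.07°

From the short-edge AOV: f = 4.55 / (2·tan(21.85°)) = 4.55 / 0.80197 ≈ 5.6735 mm.
Horizontal AOV = 2·arctan(6.17 / (2 × 5.6735)) = 2·arctan(0.54375) ≈ 57.0705°.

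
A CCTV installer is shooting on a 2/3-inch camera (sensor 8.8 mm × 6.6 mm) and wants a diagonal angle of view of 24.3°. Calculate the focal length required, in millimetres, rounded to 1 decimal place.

25.5 mm

Sensor diagonal = √(8.8² + 6.6²) = √121.0000 ≈ 11.0000 mm.
From α = 2·arctan(d/2f) we get f = d / (2·tan(α/2)).
With d = 11.0000 mm and α/2 = 12.15°, tan(α/2) ≈ 0.21529, so f ≈ 11.0000 / 0.43059 ≈ 25.5464 mm.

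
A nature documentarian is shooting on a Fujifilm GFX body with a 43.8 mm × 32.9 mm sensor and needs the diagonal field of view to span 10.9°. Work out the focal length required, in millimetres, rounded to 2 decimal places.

287.08 mm

Sensor diagonal = √(43.8² + 32.9²) = √3000.8500 ≈ 54.7800 mm.
From α = 2·arctan(d/2f) we get f = d / (2·tan(α/2)).
With d = 54.7800 mm and α/2 = 5.45°, tan(α/2) ≈ 0.09541, so f ≈ 54.7800 / 0.19082 ≈ 287.0818 mm.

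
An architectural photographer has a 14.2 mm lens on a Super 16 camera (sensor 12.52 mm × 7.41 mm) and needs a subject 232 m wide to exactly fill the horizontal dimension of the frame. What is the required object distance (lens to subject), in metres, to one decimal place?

263.1 m

W: 232 m = 232000 mm.
Magnification m = w/W = dᵢ/dₒ; combined with 1/f = 1/dₒ + 1/dᵢ this gives dₒ = f·(1 + W/w).
dₒ = 14.2 mm × (1 + 232000/12.52) = 14.2 × 18531.3514 ≈ 263145.190 mm = 263.145 m.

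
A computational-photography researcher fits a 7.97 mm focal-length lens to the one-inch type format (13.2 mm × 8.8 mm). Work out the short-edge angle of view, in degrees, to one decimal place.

Angle of view α = 2·arctan(h/2f) with h = 8.8 mm and f = 7.97 mm.
h/2f = 0.55207; arctan(0.55207) ≈ 28.9018°, so α ≈ 57.8036°.

57.8°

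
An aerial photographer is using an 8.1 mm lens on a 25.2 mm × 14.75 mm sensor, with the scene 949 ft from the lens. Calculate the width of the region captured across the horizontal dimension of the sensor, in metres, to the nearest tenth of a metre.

899.9 m

dₒ: 949 ft × 304.8 mm/ft = 289255.19 mm.
Similar triangles through the lens centre give W/dₒ = w/dᵢ; with 1/f = 1/dₒ + 1/dᵢ this gives W = w·(dₒ − f)/f.
W = 25.2 mm × (289255 − 8.1) / 8.1 = 25.2 × 35709.5174 ≈ 899879.838 mm = 899.88 m.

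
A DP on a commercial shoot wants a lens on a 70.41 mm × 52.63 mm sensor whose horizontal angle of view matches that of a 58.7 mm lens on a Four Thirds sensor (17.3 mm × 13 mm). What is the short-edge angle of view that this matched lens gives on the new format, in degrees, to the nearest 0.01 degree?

12.57°

Equal horizontal AOV ⇒ f₂ = f₁ · 70.41/17.3 = 58.7 × 4.06994 ≈ 238.9056 mm.
Short-edge AOV on the new format = 2·arctan(52.63 / (2 × 238.9056)) = 2·arctan(0.11015) ≈ 12.5714°.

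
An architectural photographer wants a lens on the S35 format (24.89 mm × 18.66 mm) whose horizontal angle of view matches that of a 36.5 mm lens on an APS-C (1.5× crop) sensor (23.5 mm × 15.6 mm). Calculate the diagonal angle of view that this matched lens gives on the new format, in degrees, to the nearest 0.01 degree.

Equal horizontal AOV ⇒ f₂ = f₁ · 24.89/23.5 = 36.5 × 1.05915 ≈ 38.6589 mm.
Sensor diagonal = √(24.89² + 18.66²) = √967.7077 ≈ 31.1080 mm.
Diagonal AOV on the new format = 2·arctan(31.1080 / (2 × 38.6589)) = 2·arctan(0.40234) ≈ 43.8337°.

43.83°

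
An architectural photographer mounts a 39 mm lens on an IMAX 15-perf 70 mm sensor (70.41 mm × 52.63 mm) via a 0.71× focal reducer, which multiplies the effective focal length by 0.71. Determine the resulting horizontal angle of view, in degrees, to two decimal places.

103.63°

Effective focal length f = 39 × 0.71 = 27.69 mm.
α = 2·arctan(70.41 / (2 × 27.69)) = 2·arctan(1.27140) ≈ 103.6274°.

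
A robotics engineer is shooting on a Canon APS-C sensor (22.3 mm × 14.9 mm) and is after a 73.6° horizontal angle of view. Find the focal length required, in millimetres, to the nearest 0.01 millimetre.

14.90 mm

From α = 2·arctan(w/2f) we get f = w / (2·tan(α/2)).
With w = 22.3 mm and α/2 = 36.8°, tan(α/2) ≈ 0.74810, so f ≈ 22.3 / 1.49619 ≈ 14.9045 mm.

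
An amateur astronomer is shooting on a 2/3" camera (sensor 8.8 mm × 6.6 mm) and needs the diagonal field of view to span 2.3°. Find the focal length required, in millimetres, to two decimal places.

Sensor diagonal = √(8.8² + 6.6²) = √121.0000 ≈ 11.0000 mm.
From α = 2·arctan(d/2f) we get f = d / (2·tan(α/2)).
With d = 11.0000 mm and α/2 = 1.15°, tan(α/2) ≈ 0.02007, so f ≈ 11.0000 / 0.04015 ≈ 273.9865 mm.

273.99 mm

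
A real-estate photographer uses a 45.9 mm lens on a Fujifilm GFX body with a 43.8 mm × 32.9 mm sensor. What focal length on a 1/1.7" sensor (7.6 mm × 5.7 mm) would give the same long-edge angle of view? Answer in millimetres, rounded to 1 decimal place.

8.0 mm

Equal angle of view means equal width/f ratio, so f₂ = f₁ · (width₂/width₁) = 45.9 × 7.6/43.8.
f₂ = 45.9 × 0.17352 ≈ 7.964 mm.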